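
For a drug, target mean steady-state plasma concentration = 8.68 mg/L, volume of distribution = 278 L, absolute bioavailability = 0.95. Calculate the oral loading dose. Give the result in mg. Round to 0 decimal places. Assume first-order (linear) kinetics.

LD = Css × Vd / F = 8.68 × 278 / 0.95 = 2540 mg

2540 mg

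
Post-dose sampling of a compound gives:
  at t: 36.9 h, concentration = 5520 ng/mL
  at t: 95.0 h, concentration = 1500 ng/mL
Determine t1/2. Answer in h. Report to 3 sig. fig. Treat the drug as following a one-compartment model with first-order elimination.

k = ln(C₁/C₂) / (t₂ − t₁) = ln(5520/1500) / (95.0 − 36.9)
  = 1.303 / 58.10 = 0.02243 h⁻¹
t½ = ln2 / k = 0.693147 / 0.02243 = 30.90 h

30.9 h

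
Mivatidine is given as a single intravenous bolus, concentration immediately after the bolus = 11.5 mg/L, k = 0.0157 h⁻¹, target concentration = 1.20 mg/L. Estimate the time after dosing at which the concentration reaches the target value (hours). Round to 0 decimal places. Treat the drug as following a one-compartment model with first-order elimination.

144 h

t = ln(C₀ / C) / k = ln(11.50 / 1.20) / 0.01570
  = ln(9.583) / 0.01570 = 2.260 / 0.01570 = 143.9 h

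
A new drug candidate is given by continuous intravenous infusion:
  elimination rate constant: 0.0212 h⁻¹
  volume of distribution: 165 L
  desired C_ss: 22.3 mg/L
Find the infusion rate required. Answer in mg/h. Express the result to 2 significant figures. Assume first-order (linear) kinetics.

78 mg/h

CL = k × Vd = 0.02120 × 165 = 3.498 L/h
At steady state, infusion rate R₀ = Css × CL = 22.3 × 3.498 = 78.01 mg/h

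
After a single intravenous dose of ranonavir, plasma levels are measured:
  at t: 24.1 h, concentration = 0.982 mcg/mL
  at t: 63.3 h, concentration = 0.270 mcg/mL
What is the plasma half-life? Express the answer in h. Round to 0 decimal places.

k = ln(C₁/C₂) / (t₂ − t₁) = ln(0.982/0.270) / (63.3 − 24.1)
  = 1.291 / 39.20 = 0.03293 h⁻¹
t½ = ln2 / k = 0.693147 / 0.03293 = 21.05 h

21 h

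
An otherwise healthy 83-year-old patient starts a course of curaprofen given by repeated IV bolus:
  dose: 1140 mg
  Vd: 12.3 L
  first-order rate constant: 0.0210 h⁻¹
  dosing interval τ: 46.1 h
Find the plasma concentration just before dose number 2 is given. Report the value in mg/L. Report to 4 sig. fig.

35.20 mg/L

C₀ per dose = Dose / Vd = 1140 / 12.3 = 92.68 mg/L
Fraction remaining after one interval: r = e^(−kτ) = e^(−0.02100 × 46.1) = 0.3798
Before dose 2, 1 dose has been given (aged 1τ).
C_trough = C₀ × r = 92.68 × 0.3798 = 35.20 mg/L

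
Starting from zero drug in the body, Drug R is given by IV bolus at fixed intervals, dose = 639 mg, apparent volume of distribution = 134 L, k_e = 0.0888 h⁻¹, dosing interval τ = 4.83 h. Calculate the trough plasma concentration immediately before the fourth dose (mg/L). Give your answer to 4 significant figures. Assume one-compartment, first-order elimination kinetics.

C₀ per dose = Dose / Vd = 639 / 134 = 4.769 mg/L
Fraction remaining after one interval: r = e^(−kτ) = e^(−0.08880 × 4.83) = 0.6512
Before dose 4, 3 doses have been given (aged 1τ, 2τ, 3τ).
C_trough = C₀ × (r + r² + … + r^3) = C₀ × r(1−r^3)/(1−r)
        = 4.769 × 0.6512 × (1 − 0.2761) / (1 − 0.6512) = 6.445 mg/L

6.445 mg/L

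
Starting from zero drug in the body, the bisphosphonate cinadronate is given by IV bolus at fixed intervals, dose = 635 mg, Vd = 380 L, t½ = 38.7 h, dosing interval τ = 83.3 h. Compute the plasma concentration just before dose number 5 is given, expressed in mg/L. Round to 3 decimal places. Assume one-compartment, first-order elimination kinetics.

0.484 mg/L

C₀ per dose = Dose / Vd = 635 / 380 = 1.671 mg/L
k = ln2 / t½ = 0.693147 / 38.7 = 0.01791 h⁻¹
Fraction remaining after one interval: r = e^(−kτ) = e^(−0.01791 × 83.3) = 0.2249
Before dose 5, 4 doses have been given (aged 1τ, 2τ, 3τ, 4τ).
C_trough = C₀ × (r + r² + … + r^4) = C₀ × r(1−r^4)/(1−r)
        = 1.671 × 0.2249 × (1 − 0.002558) / (1 − 0.2249) = 0.4836 mg/L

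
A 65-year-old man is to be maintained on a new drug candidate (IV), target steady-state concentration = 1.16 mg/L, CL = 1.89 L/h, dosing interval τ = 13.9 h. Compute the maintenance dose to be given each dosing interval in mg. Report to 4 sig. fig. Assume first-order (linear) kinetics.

At steady state, Dose/τ = Css × CL.
Dose = Css × CL × τ = 1.16 × 1.890 × 13.9 = 30.47 mg

30.47 mg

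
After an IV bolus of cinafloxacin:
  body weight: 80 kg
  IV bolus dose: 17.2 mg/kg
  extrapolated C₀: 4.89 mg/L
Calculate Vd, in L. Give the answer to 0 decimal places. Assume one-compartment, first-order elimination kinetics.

Dose = 17.2 × 80 = 1376 mg
Vd = Dose / C₀ = 1376 / 4.89 = 281.4 L

281 L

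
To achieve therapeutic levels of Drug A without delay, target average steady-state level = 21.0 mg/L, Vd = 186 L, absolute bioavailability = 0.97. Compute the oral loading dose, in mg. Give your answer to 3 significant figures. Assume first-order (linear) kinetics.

LD = Css × Vd / F = 21.0 × 186 / 0.97 = 4027 mg

4030 mg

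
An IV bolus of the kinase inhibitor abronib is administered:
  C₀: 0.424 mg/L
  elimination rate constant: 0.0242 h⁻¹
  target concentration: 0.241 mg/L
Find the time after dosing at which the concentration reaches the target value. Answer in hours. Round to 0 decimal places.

23 h

t = ln(C₀ / C) / k = ln(0.4240 / 0.241) / 0.02420
  = ln(1.759) / 0.02420 = 0.5647 / 0.02420 = 23.33 h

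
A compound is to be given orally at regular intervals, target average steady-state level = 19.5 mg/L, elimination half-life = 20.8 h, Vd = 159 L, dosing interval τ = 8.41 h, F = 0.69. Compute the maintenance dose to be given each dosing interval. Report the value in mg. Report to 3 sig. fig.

k = ln2 / t½ = 0.693147 / 20.8 = 0.03332 h⁻¹
CL = k × Vd = 0.03332 × 159 = 5.298 L/h
At steady state, F × (Dose/τ) = Css × CL.
Dose = Css × CL × τ / F = 19.5 × 5.298 × 8.41 / 0.69 = 1259 mg

1260 mg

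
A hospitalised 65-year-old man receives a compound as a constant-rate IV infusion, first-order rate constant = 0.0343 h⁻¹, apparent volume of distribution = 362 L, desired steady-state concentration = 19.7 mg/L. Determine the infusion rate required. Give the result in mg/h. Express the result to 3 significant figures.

245 mg/h

CL = k × Vd = 0.03430 × 362 = 12.42 L/h
At steady state, infusion rate R₀ = Css × CL = 19.7 × 12.42 = 244.7 mg/h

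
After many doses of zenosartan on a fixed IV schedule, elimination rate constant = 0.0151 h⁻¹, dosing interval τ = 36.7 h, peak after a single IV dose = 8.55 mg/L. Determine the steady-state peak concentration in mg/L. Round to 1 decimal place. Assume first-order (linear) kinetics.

e^(−kτ) = e^(−0.01510 × 36.7) = 0.5745
Accumulation ratio R = 1 / (1 − e^(−kτ)) = 1 / (1 − 0.5745) = 2.350
Steady-state peak = C₀ × R = 8.55 × 2.350 = 20.09 mg/L

20.1 mg/L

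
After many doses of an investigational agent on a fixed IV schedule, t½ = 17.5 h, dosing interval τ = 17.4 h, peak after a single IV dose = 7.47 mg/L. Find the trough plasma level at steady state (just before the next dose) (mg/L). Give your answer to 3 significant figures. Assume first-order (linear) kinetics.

7.53 mg/L

k = ln2 / t½ = 0.693147 / 17.5 = 0.03961 h⁻¹
e^(−kτ) = e^(−0.03961 × 17.4) = 0.5020
Accumulation ratio R = 1 / (1 − e^(−kτ)) = 1 / (1 − 0.5020) = 2.008
Steady-state trough = C₀ × R × e^(−kτ) = 7.47 × 2.008 × 0.5020 = 7.530 mg/L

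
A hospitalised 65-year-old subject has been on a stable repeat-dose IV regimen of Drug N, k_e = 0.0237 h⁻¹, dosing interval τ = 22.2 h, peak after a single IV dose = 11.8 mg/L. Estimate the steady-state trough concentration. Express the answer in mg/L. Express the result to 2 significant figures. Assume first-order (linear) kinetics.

17 mg/L

e^(−kτ) = e^(−0.02370 × 22.2) = 0.5909
Accumulation ratio R = 1 / (1 − e^(−kτ)) = 1 / (1 − 0.5909) = 2.444
Steady-state trough = C₀ × R × e^(−kτ) = 11.8 × 2.444 × 0.5909 = 17.04 mg/L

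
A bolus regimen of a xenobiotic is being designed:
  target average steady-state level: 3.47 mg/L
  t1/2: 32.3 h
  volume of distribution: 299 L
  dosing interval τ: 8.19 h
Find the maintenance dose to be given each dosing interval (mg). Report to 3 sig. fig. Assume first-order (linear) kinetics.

k = ln2 / t½ = 0.693147 / 32.3 = 0.02146 h⁻¹
CL = k × Vd = 0.02146 × 299 = 6.417 L/h
At steady state, Dose/τ = Css × CL.
Dose = Css × CL × τ = 3.47 × 6.417 × 8.19 = 182.4 mg

182 mg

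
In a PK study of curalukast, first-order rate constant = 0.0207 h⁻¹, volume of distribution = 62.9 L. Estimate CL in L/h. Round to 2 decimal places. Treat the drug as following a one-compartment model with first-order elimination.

CL = k × Vd = 0.0207 × 62.9 = 1.302 L/h

1.30 L/h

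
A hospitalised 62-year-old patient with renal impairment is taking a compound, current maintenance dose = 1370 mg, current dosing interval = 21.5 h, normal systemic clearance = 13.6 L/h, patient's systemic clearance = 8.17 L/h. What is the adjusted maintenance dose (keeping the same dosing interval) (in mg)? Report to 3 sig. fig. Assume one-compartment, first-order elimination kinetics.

823 mg

To keep the same average steady-state level, dosing rate must scale with clearance.
CL ratio = 8.17 / 13.6 = 0.6007
New dose (same interval) = 1370 × 0.6007 = 823.0 mg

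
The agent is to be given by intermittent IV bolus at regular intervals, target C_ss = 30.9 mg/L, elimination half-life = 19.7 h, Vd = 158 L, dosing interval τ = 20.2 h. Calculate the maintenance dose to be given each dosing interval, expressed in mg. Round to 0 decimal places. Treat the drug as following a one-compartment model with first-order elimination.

3470 mg

k = ln2 / t½ = 0.693147 / 19.7 = 0.03519 h⁻¹
CL = k × Vd = 0.03519 × 158 = 5.560 L/h
At steady state, Dose/τ = Css × CL.
Dose = Css × CL × τ = 30.9 × 5.560 × 20.2 = 3470 mg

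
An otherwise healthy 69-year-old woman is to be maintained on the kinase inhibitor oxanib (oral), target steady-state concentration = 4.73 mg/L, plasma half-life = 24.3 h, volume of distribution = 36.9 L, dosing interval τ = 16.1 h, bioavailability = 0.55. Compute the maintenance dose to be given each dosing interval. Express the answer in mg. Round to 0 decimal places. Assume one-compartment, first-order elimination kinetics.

146 mg

k = ln2 / t½ = 0.693147 / 24.3 = 0.02852 h⁻¹
CL = k × Vd = 0.02852 × 36.9 = 1.052 L/h
At steady state, F × (Dose/τ) = Css × CL.
Dose = Css × CL × τ / F = 4.73 × 1.052 × 16.1 / 0.55 = 145.7 mg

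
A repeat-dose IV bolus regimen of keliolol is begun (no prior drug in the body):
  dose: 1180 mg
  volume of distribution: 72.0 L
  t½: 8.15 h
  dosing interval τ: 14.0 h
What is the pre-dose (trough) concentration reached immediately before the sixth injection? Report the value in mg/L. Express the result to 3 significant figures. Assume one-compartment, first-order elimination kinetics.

7.14 mg/L

C₀ per dose = Dose / Vd = 1180 / 72.0 = 16.39 mg/L
k = ln2 / t½ = 0.693147 / 8.15 = 0.08505 h⁻¹
Fraction remaining after one interval: r = e^(−kτ) = e^(−0.08505 × 14.0) = 0.3040
Before dose 6, 5 doses have been given (aged 1τ, 2τ, 3τ, 4τ, 5τ).
C_trough = C₀ × (r + r² + … + r^5) = C₀ × r(1−r^5)/(1−r)
        = 16.39 × 0.3040 × (1 − 0.002596) / (1 − 0.3040) = 7.140 mg/L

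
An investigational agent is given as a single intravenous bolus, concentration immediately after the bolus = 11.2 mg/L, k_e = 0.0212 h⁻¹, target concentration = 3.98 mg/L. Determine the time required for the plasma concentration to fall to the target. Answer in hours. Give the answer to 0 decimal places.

t = ln(C₀ / C) / k = ln(11.20 / 3.98) / 0.02120
  = ln(2.814) / 0.02120 = 1.035 / 0.02120 = 48.82 h

49 h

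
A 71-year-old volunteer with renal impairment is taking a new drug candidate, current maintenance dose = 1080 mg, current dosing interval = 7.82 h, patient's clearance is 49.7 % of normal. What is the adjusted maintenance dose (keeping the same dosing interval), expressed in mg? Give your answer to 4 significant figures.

536.8 mg

To keep the same average steady-state level, dosing rate must scale with clearance.
CL ratio = 49.7 / 100 = 0.4970
New dose (same interval) = 1080 × 0.4970 = 536.8 mg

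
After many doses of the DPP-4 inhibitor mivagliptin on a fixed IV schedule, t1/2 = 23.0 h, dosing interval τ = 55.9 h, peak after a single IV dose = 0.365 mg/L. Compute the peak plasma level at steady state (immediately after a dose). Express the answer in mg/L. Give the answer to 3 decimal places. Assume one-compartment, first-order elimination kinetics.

k = ln2 / t½ = 0.693147 / 23.0 = 0.03014 h⁻¹
e^(−kτ) = e^(−0.03014 × 55.9) = 0.1855
Accumulation ratio R = 1 / (1 − e^(−kτ)) = 1 / (1 − 0.1855) = 1.228
Steady-state peak = C₀ × R = 0.365 × 1.228 = 0.4482 mg/L

0.448 mg/L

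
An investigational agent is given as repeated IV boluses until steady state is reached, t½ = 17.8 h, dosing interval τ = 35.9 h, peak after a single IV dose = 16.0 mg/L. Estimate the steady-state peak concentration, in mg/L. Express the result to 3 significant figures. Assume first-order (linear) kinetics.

k = ln2 / t½ = 0.693147 / 17.8 = 0.03894 h⁻¹
e^(−kτ) = e^(−0.03894 × 35.9) = 0.2471
Accumulation ratio R = 1 / (1 − e^(−kτ)) = 1 / (1 − 0.2471) = 1.328
Steady-state peak = C₀ × R = 16.0 × 1.328 = 21.25 mg/L

21.3 mg/L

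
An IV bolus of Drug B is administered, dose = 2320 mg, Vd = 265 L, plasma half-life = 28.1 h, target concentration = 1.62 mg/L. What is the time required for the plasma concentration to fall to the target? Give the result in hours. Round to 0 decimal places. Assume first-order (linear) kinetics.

68 h

C₀ = Dose / Vd = 2320 / 265 = 8.755 mg/L
k = ln2 / t½ = 0.693147 / 28.1 = 0.02467 h⁻¹
t = ln(C₀ / C) / k = ln(8.755 / 1.62) / 0.02467
  = ln(5.404) / 0.02467 = 1.687 / 0.02467 = 68.38 h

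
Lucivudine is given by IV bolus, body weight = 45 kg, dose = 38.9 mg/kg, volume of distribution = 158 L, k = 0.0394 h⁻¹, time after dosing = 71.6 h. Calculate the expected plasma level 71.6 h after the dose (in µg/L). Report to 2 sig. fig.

660 µg/L

Total dose = 38.9 × 45 = 1751 mg
C₀ = Dose / Vd = 1751 / 158 = 11.08 mg/L
C = C₀ · e^(−k·t) = 11.08 × e^(−0.03940 × 71.6)
  = 11.08 × 0.05954 = 0.6597 mg/L
Convert: 0.6597 mg/L × 1000 = 659.7 µg/L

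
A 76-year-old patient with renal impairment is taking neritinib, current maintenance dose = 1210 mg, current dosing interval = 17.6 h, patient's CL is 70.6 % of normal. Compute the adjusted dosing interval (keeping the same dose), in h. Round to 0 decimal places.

To keep the same average steady-state level, dosing rate must scale with clearance.
CL ratio = 70.6 / 100 = 0.7060
New interval (same dose) = 17.6 / 0.7060 = 24.93 h

25 h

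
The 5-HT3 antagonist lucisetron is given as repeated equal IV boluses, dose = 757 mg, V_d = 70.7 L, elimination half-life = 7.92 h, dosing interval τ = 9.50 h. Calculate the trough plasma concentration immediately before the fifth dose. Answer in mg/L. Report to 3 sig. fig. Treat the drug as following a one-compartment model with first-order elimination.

C₀ per dose = Dose / Vd = 757 / 70.7 = 10.71 mg/L
k = ln2 / t½ = 0.693147 / 7.92 = 0.08752 h⁻¹
Fraction remaining after one interval: r = e^(−kτ) = e^(−0.08752 × 9.50) = 0.4354
Before dose 5, 4 doses have been given (aged 1τ, 2τ, 3τ, 4τ).
C_trough = C₀ × (r + r² + … + r^4) = C₀ × r(1−r^4)/(1−r)
        = 10.71 × 0.4354 × (1 − 0.03594) / (1 − 0.4354) = 7.962 mg/L

7.96 mg/L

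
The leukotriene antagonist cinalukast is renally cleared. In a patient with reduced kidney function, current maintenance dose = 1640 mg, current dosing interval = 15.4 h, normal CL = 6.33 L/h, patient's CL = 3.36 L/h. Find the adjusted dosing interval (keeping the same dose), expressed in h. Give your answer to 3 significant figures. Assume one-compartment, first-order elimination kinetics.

29.0 h

To keep the same average steady-state level, dosing rate must scale with clearance.
CL ratio = 3.36 / 6.33 = 0.5308
New interval (same dose) = 15.4 / 0.5308 = 29.01 h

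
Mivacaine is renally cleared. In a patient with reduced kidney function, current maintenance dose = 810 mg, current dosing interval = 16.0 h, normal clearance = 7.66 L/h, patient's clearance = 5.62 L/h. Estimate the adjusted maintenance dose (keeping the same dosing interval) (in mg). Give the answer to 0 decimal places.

594 mg

To keep the same average steady-state level, dosing rate must scale with clearance.
CL ratio = 5.62 / 7.66 = 0.7337
New dose (same interval) = 810 × 0.7337 = 594.3 mg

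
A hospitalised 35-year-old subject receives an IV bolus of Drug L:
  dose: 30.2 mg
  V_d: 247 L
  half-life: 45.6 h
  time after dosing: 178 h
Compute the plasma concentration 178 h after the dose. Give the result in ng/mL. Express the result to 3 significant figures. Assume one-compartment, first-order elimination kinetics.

8.17 ng/mL

C₀ = Dose / Vd = 30.20 / 247 = 0.1223 mg/L
k = ln2 / t½ = 0.693147 / 45.6 = 0.01520 h⁻¹
C = C₀ · e^(−k·t) = 0.1223 × e^(−0.01520 × 178)
  = 0.1223 × 0.06683 = 0.008173 mg/L
Convert: 0.008173 mg/L × 1000 = 8.173 ng/mL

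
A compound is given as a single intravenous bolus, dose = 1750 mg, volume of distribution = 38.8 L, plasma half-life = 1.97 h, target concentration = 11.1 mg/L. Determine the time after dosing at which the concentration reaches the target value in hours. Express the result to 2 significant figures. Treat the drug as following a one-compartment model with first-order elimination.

4.0 h

C₀ = Dose / Vd = 1750 / 38.8 = 45.10 mg/L
k = ln2 / t½ = 0.693147 / 1.97 = 0.3519 h⁻¹
t = ln(C₀ / C) / k = ln(45.10 / 11.1) / 0.3519
  = ln(4.063) / 0.3519 = 1.402 / 0.3519 = 3.984 h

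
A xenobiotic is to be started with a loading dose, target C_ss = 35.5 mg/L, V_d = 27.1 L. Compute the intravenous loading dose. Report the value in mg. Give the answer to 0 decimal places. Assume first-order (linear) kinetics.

LD = Css × Vd = 35.5 × 27.1 = 962.1 mg

962 mg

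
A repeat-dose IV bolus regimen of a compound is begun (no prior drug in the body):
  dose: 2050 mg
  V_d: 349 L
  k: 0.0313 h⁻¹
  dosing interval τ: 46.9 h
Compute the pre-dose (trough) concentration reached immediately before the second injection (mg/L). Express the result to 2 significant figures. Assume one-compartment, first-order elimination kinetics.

C₀ per dose = Dose / Vd = 2050 / 349 = 5.874 mg/L
Fraction remaining after one interval: r = e^(−kτ) = e^(−0.03130 × 46.9) = 0.2304
Before dose 2, 1 dose has been given (aged 1τ).
C_trough = C₀ × r = 5.874 × 0.2304 = 1.353 mg/L

1.4 mg/L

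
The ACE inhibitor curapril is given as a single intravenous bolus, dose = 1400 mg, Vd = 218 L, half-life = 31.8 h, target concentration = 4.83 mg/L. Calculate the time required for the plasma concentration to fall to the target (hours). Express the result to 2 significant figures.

C₀ = Dose / Vd = 1400 / 218 = 6.422 mg/L
k = ln2 / t½ = 0.693147 / 31.8 = 0.02180 h⁻¹
t = ln(C₀ / C) / k = ln(6.422 / 4.83) / 0.02180
  = ln(1.330) / 0.02180 = 0.2852 / 0.02180 = 13.08 h

13 h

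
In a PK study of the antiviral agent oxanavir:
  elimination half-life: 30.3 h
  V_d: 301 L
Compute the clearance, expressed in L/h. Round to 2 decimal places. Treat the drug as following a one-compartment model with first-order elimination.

k = ln2 / t½ = 0.693147 / 30.3 = 0.02288 h⁻¹
CL = k × Vd = 0.02288 × 301 = 6.887 L/h

6.89 L/h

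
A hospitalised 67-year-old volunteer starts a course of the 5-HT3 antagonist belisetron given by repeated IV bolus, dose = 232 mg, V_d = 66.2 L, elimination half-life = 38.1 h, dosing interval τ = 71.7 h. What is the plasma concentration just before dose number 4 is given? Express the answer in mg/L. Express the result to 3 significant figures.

1.28 mg/L

C₀ per dose = Dose / Vd = 232 / 66.2 = 3.505 mg/L
k = ln2 / t½ = 0.693147 / 38.1 = 0.01819 h⁻¹
Fraction remaining after one interval: r = e^(−kτ) = e^(−0.01819 × 71.7) = 0.2714
Before dose 4, 3 doses have been given (aged 1τ, 2τ, 3τ).
C_trough = C₀ × (r + r² + … + r^3) = C₀ × r(1−r^3)/(1−r)
        = 3.505 × 0.2714 × (1 − 0.01999) / (1 − 0.2714) = 1.279 mg/L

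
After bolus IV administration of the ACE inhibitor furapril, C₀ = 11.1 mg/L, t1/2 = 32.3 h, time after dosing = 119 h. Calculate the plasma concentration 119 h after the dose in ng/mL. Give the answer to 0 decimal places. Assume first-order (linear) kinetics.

k = ln2 / t½ = 0.693147 / 32.3 = 0.02146 h⁻¹
C = C₀ · e^(−k·t) = 11.10 × e^(−0.02146 × 119)
  = 11.10 × 0.07779 = 0.8635 mg/L
Convert: 0.8635 mg/L × 1000 = 863.5 ng/mL

864 ng/mL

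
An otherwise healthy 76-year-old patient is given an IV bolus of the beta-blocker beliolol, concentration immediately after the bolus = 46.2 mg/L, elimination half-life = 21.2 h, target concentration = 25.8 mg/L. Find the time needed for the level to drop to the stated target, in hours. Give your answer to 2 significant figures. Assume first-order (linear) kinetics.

18 h

k = ln2 / t½ = 0.693147 / 21.2 = 0.03270 h⁻¹
t = ln(C₀ / C) / k = ln(46.20 / 25.8) / 0.03270
  = ln(1.791) / 0.03270 = 0.5828 / 0.03270 = 17.82 h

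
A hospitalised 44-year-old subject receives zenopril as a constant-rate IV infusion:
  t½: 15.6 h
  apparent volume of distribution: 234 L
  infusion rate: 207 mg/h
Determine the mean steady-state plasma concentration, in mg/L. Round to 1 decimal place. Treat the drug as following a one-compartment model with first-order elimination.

k = ln2 / t½ = 0.693147 / 15.6 = 0.04443 h⁻¹
CL = k × Vd = 0.04443 × 234 = 10.40 L/h
At steady state Css = R₀ / CL = 207 / 10.40 = 19.90 mg/L

19.9 mg/L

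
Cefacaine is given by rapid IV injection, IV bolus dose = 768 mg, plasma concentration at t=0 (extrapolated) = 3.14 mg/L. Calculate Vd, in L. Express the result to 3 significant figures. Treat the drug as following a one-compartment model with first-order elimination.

Vd = Dose / C₀ = 768.0 / 3.14 = 244.6 L

245 L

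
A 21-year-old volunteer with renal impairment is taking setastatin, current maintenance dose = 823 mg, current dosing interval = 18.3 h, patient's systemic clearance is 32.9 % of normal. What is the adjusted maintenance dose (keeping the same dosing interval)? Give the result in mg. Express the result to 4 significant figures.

270.8 mg

To keep the same average steady-state level, dosing rate must scale with clearance.
CL ratio = 32.9 / 100 = 0.3290
New dose (same interval) = 823 × 0.3290 = 270.8 mg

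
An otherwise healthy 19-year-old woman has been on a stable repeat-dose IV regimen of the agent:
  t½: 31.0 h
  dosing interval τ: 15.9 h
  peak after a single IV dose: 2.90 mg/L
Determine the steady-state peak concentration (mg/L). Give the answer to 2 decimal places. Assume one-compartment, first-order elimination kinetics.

k = ln2 / t½ = 0.693147 / 31.0 = 0.02236 h⁻¹
e^(−kτ) = e^(−0.02236 × 15.9) = 0.7008
Accumulation ratio R = 1 / (1 − e^(−kτ)) = 1 / (1 − 0.7008) = 3.342
Steady-state peak = C₀ × R = 2.90 × 3.342 = 9.692 mg/L

9.69 mg/L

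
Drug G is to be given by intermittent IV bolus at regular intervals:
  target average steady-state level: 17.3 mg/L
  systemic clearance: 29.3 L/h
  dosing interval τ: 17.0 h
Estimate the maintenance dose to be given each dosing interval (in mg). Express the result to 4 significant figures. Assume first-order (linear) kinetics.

8617 mg

At steady state, Dose/τ = Css × CL.
Dose = Css × CL × τ = 17.3 × 29.30 × 17.0 = 8617 mg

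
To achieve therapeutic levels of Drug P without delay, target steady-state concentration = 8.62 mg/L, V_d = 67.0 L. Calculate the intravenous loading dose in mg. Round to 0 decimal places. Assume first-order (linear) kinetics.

LD = Css × Vd = 8.62 × 67.0 = 577.5 mg

578 mg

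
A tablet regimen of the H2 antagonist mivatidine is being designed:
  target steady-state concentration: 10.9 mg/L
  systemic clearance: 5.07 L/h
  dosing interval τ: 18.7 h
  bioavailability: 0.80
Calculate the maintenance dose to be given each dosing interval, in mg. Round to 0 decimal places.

At steady state, F × (Dose/τ) = Css × CL.
Dose = Css × CL × τ / F = 10.9 × 5.070 × 18.7 / 0.80 = 1292 mg

1292 mg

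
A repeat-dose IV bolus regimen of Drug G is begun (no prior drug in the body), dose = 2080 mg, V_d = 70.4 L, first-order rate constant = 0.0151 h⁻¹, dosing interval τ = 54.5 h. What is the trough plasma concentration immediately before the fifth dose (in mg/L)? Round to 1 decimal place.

22.3 mg/L

C₀ per dose = Dose / Vd = 2080 / 70.4 = 29.55 mg/L
Fraction remaining after one interval: r = e^(−kτ) = e^(−0.01510 × 54.5) = 0.4391
Before dose 5, 4 doses have been given (aged 1τ, 2τ, 3τ, 4τ).
C_trough = C₀ × (r + r² + … + r^4) = C₀ × r(1−r^4)/(1−r)
        = 29.55 × 0.4391 × (1 − 0.03718) / (1 − 0.4391) = 22.27 mg/L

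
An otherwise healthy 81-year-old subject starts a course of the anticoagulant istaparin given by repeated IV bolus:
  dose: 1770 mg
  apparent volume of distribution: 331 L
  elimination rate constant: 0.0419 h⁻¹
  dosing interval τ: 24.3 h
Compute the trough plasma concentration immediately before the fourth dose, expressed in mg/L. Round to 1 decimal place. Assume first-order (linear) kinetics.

2.9 mg/L

C₀ per dose = Dose / Vd = 1770 / 331 = 5.347 mg/L
Fraction remaining after one interval: r = e^(−kτ) = e^(−0.04190 × 24.3) = 0.3613
Before dose 4, 3 doses have been given (aged 1τ, 2τ, 3τ).
C_trough = C₀ × (r + r² + … + r^3) = C₀ × r(1−r^3)/(1−r)
        = 5.347 × 0.3613 × (1 − 0.04716) / (1 − 0.3613) = 2.882 mg/L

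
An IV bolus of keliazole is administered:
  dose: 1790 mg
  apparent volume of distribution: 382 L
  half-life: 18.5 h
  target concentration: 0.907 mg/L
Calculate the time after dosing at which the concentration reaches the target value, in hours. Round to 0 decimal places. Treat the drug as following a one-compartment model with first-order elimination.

C₀ = Dose / Vd = 1790 / 382 = 4.686 mg/L
k = ln2 / t½ = 0.693147 / 18.5 = 0.03747 h⁻¹
t = ln(C₀ / C) / k = ln(4.686 / 0.907) / 0.03747
  = ln(5.166) / 0.03747 = 1.642 / 0.03747 = 43.82 h

44 h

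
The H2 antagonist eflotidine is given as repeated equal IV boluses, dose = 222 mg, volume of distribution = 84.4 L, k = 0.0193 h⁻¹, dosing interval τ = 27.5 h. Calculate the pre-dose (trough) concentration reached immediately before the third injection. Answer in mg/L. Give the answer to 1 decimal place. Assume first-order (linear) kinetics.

2.5 mg/L

C₀ per dose = Dose / Vd = 222 / 84.4 = 2.630 mg/L
Fraction remaining after one interval: r = e^(−kτ) = e^(−0.01930 × 27.5) = 0.5882
Before dose 3, 2 doses have been given (aged 1τ, 2τ).
C_trough = C₀ × (r + r²) = 2.630 × (0.5882 + 0.3460) = 2.457 mg/L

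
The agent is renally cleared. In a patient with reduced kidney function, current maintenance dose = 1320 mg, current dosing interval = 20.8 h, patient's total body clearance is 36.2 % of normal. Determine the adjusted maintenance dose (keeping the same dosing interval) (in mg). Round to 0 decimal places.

478 mg

To keep the same average steady-state level, dosing rate must scale with clearance.
CL ratio = 36.2 / 100 = 0.3620
New dose (same interval) = 1320 × 0.3620 = 477.8 mg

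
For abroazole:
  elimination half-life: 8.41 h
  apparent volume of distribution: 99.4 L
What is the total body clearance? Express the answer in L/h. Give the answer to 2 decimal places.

k = ln2 / t½ = 0.693147 / 8.41 = 0.08242 h⁻¹
CL = k × Vd = 0.08242 × 99.4 = 8.193 L/h

8.19 L/h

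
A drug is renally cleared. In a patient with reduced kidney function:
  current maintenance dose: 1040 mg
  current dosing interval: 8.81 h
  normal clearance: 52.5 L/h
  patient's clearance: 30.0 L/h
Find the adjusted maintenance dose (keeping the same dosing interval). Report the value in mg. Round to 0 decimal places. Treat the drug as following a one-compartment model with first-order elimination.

To keep the same average steady-state level, dosing rate must scale with clearance.
CL ratio = 30.0 / 52.5 = 0.5714
New dose (same interval) = 1040 × 0.5714 = 594.3 mg

594 mg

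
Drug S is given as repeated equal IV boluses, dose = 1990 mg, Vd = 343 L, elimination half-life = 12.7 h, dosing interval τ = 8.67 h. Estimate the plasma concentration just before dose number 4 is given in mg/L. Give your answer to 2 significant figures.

C₀ per dose = Dose / Vd = 1990 / 343 = 5.802 mg/L
k = ln2 / t½ = 0.693147 / 12.7 = 0.05458 h⁻¹
Fraction remaining after one interval: r = e^(−kτ) = e^(−0.05458 × 8.67) = 0.6230
Before dose 4, 3 doses have been given (aged 1τ, 2τ, 3τ).
C_trough = C₀ × (r + r² + … + r^3) = C₀ × r(1−r^3)/(1−r)
        = 5.802 × 0.6230 × (1 − 0.2418) / (1 − 0.6230) = 7.270 mg/L

7.3 mg/L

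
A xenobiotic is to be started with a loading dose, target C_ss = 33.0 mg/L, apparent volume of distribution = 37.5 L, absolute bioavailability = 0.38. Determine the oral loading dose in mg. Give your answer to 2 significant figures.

LD = Css × Vd / F = 33.0 × 37.5 / 0.38 = 3257 mg

3300 mg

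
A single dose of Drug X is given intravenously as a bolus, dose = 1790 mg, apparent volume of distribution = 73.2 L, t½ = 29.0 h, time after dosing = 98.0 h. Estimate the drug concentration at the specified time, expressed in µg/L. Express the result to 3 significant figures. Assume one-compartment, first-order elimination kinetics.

C₀ = Dose / Vd = 1790 / 73.2 = 24.45 mg/L
k = ln2 / t½ = 0.693147 / 29.0 = 0.02390 h⁻¹
C = C₀ · e^(−k·t) = 24.45 × e^(−0.02390 × 98.0)
  = 24.45 × 0.09612 = 2.350 mg/L
Convert: 2.350 mg/L × 1000 = 2350 µg/L

2350 µg/L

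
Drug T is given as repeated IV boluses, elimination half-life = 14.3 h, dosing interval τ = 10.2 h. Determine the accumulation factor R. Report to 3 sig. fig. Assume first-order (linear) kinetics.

k = ln2 / t½ = 0.693147 / 14.3 = 0.04847 h⁻¹
e^(−kτ) = e^(−0.04847 × 10.2) = 0.6099
Accumulation ratio R = 1 / (1 − e^(−kτ)) = 1 / (1 − 0.6099) = 2.563

2.56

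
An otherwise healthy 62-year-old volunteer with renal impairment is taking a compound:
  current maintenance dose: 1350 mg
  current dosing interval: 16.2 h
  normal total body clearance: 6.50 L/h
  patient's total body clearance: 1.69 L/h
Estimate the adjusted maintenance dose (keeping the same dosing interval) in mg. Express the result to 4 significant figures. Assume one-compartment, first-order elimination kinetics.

To keep the same average steady-state level, dosing rate must scale with clearance.
CL ratio = 1.69 / 6.50 = 0.2600
New dose (same interval) = 1350 × 0.2600 = 351.0 mg

351.0 mg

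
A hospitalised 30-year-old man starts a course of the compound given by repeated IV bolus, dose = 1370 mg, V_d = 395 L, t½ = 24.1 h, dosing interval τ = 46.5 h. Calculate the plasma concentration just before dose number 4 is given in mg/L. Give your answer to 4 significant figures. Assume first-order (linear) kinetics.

C₀ per dose = Dose / Vd = 1370 / 395 = 3.468 mg/L
k = ln2 / t½ = 0.693147 / 24.1 = 0.02876 h⁻¹
Fraction remaining after one interval: r = e^(−kτ) = e^(−0.02876 × 46.5) = 0.2625
Before dose 4, 3 doses have been given (aged 1τ, 2τ, 3τ).
C_trough = C₀ × (r + r² + … + r^3) = C₀ × r(1−r^3)/(1−r)
        = 3.468 × 0.2625 × (1 − 0.01809) / (1 − 0.2625) = 1.212 mg/L

1.212 mg/L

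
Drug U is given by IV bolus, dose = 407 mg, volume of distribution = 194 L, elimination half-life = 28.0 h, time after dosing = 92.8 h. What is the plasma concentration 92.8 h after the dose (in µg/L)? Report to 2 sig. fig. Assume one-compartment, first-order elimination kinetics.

210 µg/L

C₀ = Dose / Vd = 407.0 / 194 = 2.098 mg/L
k = ln2 / t½ = 0.693147 / 28.0 = 0.02476 h⁻¹
C = C₀ · e^(−k·t) = 2.098 × e^(−0.02476 × 92.8)
  = 2.098 × 0.1005 = 0.2108 mg/L
Convert: 0.2108 mg/L × 1000 = 210.8 µg/L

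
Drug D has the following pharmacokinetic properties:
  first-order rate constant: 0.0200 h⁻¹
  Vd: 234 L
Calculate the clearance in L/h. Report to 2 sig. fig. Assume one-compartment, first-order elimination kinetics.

CL = k × Vd = 0.0200 × 234 = 4.680 L/h

4.7 L/h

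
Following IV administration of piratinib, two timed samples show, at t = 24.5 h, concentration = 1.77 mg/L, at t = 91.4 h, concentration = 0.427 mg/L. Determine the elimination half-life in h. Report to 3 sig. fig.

32.6 h

k = ln(C₁/C₂) / (t₂ − t₁) = ln(1.77/0.427) / (91.4 − 24.5)
  = 1.422 / 66.90 = 0.02126 h⁻¹
t½ = ln2 / k = 0.693147 / 0.02126 = 32.60 h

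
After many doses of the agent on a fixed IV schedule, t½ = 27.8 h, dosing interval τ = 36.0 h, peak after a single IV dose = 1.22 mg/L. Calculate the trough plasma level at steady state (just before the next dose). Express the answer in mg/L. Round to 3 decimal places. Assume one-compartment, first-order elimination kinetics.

0.839 mg/L

k = ln2 / t½ = 0.693147 / 27.8 = 0.02493 h⁻¹
e^(−kτ) = e^(−0.02493 × 36.0) = 0.4076
Accumulation ratio R = 1 / (1 − e^(−kτ)) = 1 / (1 − 0.4076) = 1.688
Steady-state trough = C₀ × R × e^(−kτ) = 1.22 × 1.688 × 0.4076 = 0.8394 mg/L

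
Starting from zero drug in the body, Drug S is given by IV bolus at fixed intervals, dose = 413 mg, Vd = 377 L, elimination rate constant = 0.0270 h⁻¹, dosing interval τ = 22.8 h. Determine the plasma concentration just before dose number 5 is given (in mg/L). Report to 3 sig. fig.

1.18 mg/L

C₀ per dose = Dose / Vd = 413 / 377 = 1.095 mg/L
Fraction remaining after one interval: r = e^(−kτ) = e^(−0.02700 × 22.8) = 0.5403
Before dose 5, 4 doses have been given (aged 1τ, 2τ, 3τ, 4τ).
C_trough = C₀ × (r + r² + … + r^4) = C₀ × r(1−r^4)/(1−r)
        = 1.095 × 0.5403 × (1 − 0.08522) / (1 − 0.5403) = 1.177 mg/L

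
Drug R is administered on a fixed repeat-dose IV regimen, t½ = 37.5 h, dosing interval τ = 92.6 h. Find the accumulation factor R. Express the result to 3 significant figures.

k = ln2 / t½ = 0.693147 / 37.5 = 0.01848 h⁻¹
e^(−kτ) = e^(−0.01848 × 92.6) = 0.1806
Accumulation ratio R = 1 / (1 − e^(−kτ)) = 1 / (1 − 0.1806) = 1.220

1.22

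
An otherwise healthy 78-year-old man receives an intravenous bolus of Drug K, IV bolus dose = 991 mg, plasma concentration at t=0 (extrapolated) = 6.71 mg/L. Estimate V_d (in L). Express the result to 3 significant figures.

148 L

Vd = Dose / C₀ = 991.0 / 6.71 = 147.7 L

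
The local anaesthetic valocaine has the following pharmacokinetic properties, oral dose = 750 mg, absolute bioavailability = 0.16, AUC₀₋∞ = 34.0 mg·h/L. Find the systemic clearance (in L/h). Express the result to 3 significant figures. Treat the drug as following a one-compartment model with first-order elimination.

CL = F·Dose / AUC = 0.16 × 750 / 34.0 = 3.529 L/h

3.53 L/h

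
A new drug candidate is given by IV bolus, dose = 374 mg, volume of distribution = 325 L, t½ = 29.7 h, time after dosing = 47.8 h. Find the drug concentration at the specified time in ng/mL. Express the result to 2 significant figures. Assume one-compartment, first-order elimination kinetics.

380 ng/mL

C₀ = Dose / Vd = 374.0 / 325 = 1.151 mg/L
k = ln2 / t½ = 0.693147 / 29.7 = 0.02334 h⁻¹
C = C₀ · e^(−k·t) = 1.151 × e^(−0.02334 × 47.8)
  = 1.151 × 0.3277 = 0.3772 mg/L
Convert: 0.3772 mg/L × 1000 = 377.2 ng/mL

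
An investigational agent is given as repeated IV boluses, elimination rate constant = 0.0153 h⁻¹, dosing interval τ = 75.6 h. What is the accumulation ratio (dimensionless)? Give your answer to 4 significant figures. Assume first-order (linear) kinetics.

1.459

e^(−kτ) = e^(−0.01530 × 75.6) = 0.3145
Accumulation ratio R = 1 / (1 − e^(−kτ)) = 1 / (1 − 0.3145) = 1.459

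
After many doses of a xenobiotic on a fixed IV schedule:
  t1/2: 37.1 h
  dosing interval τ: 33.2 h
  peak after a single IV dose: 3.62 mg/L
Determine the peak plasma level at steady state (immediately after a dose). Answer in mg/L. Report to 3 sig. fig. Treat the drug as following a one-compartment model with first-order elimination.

7.83 mg/L

k = ln2 / t½ = 0.693147 / 37.1 = 0.01868 h⁻¹
e^(−kτ) = e^(−0.01868 × 33.2) = 0.5378
Accumulation ratio R = 1 / (1 − e^(−kτ)) = 1 / (1 − 0.5378) = 2.164
Steady-state peak = C₀ × R = 3.62 × 2.164 = 7.834 mg/L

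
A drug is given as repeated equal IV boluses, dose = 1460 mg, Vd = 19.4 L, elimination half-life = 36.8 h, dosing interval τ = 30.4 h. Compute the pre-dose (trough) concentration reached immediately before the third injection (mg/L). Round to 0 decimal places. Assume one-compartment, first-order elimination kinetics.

C₀ per dose = Dose / Vd = 1460 / 19.4 = 75.26 mg/L
k = ln2 / t½ = 0.693147 / 36.8 = 0.01884 h⁻¹
Fraction remaining after one interval: r = e^(−kτ) = e^(−0.01884 × 30.4) = 0.5640
Before dose 3, 2 doses have been given (aged 1τ, 2τ).
C_trough = C₀ × (r + r²) = 75.26 × (0.5640 + 0.3181) = 66.39 mg/L

66 mg/L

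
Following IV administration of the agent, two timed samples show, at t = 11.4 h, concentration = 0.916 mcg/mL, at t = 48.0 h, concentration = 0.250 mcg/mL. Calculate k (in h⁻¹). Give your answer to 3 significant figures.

k = ln(C₁/C₂) / (t₂ − t₁) = ln(0.916/0.250) / (48.0 − 11.4)
  = 1.299 / 36.60 = 0.03549 h⁻¹

0.0355 h⁻¹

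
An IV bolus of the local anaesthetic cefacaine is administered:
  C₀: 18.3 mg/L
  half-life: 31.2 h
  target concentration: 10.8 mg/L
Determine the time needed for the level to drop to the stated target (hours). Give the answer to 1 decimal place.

k = ln2 / t½ = 0.693147 / 31.2 = 0.02222 h⁻¹
t = ln(C₀ / C) / k = ln(18.30 / 10.8) / 0.02222
  = ln(1.694) / 0.02222 = 0.5271 / 0.02222 = 23.72 h

23.7 h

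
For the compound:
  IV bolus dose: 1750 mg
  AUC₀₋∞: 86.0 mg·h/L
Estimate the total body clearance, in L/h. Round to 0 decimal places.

20 L/h

CL = Dose / AUC = 1750 / 86.0 = 20.35 L/h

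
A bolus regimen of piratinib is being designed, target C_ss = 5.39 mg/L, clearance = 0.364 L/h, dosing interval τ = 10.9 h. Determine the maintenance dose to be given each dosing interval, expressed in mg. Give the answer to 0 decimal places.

21 mg

At steady state, Dose/τ = Css × CL.
Dose = Css × CL × τ = 5.39 × 0.3640 × 10.9 = 21.39 mg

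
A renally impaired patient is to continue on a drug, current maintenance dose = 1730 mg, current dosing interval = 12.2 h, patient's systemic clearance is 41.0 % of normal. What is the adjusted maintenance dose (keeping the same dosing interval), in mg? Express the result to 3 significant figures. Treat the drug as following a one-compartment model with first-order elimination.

To keep the same average steady-state level, dosing rate must scale with clearance.
CL ratio = 41.0 / 100 = 0.4100
New dose (same interval) = 1730 × 0.4100 = 709.3 mg

709 mg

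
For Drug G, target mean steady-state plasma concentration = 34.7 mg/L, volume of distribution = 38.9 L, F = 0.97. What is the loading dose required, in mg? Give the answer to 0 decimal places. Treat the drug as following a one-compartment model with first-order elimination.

LD = Css × Vd / F = 34.7 × 38.9 / 0.97 = 1392 mg

1392 mg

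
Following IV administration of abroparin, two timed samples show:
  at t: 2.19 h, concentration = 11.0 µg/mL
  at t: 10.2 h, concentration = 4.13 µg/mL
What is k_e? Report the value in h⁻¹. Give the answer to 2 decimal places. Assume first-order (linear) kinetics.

0.12 h⁻¹

k = ln(C₁/C₂) / (t₂ − t₁) = ln(11.0/4.13) / (10.2 − 2.19)
  = 0.9796 / 8.010 = 0.1223 h⁻¹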